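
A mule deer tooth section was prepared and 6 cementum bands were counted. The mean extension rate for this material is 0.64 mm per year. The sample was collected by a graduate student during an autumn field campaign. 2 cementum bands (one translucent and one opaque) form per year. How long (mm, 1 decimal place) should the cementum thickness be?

1.9 mm

With 2 cementum bands per year, 6 / 2 = 3 years.
Predicted length = 0.64 mm/year × 3 years = 1.9 mm.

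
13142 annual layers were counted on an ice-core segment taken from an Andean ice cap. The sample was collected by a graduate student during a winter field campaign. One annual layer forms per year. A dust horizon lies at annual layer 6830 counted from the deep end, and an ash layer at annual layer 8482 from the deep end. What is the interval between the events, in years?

The two markers are separated by 8482 − 6830 = 1652 annual layers.
That is 1652 years at one annual layer per year.

1652 years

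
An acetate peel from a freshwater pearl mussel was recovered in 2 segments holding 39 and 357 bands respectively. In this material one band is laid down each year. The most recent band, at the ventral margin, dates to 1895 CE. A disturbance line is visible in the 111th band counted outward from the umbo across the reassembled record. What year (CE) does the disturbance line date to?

1610 CE

Total bands = 39 + 357 = 396.
The disturbance line sits at band 111 from the umbo, so 396 − 111 = 285 bands formed after it.
Counting back 285 years from 1895 CE places the disturbance line in 1895 − 285 = 1610 CE.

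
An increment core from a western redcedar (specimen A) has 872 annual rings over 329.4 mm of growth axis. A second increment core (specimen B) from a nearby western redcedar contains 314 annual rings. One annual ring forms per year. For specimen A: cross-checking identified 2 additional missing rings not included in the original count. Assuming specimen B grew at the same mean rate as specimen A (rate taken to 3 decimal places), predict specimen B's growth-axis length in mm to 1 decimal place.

Specimen A: correcting the raw count gives 872 + 2 = 874 true annual rings.
A: Mean rate = 329.4 mm / 874 years ≈ 0.377 mm/yr.
B's length ≈ 0.377 × 314 = 118.4 mm.

118.4 mm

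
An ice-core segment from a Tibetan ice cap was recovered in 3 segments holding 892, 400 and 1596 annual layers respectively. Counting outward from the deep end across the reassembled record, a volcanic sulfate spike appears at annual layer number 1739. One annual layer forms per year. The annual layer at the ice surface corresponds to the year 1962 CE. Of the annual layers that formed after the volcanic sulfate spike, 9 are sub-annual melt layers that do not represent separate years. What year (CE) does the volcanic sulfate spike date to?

Total annual layers = 892 + 400 + 1596 = 2888.
Between annual layer 1739 and the ice surface there are 2888 − 1739 = 1149 annual layers.
1149 − 9 false = 1140 true annual layers after the volcanic sulfate spike.
Counting back 1140 years from 1962 CE places the volcanic sulfate spike in 1962 − 1140 = 822 CE.

822 CE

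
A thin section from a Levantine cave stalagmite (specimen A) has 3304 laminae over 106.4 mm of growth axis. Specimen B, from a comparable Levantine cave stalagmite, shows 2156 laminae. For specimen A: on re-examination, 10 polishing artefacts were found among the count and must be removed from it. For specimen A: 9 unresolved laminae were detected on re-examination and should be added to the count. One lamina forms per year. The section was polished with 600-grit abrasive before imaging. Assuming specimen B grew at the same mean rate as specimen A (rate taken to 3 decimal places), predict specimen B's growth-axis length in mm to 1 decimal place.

69.0 mm

Specimen A: true lamina count = 3304 − 10 + 9 = 3303.
A: Mean rate = 106.4 mm / 3303 years ≈ 0.032 mm/yr.
For B, 0.032 mm/year × 2156 years = 69.0 mm.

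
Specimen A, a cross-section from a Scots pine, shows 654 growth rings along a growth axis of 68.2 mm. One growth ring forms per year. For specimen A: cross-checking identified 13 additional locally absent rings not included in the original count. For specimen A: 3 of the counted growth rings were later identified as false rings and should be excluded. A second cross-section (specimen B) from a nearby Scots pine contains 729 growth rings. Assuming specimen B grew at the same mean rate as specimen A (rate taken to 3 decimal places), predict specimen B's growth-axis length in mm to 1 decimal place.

Specimen A: after corrections the count is 654 − 3 + 13 = 664 growth rings.
A: Mean rate = 68.2 mm / 664 years ≈ 0.103 mm per year.
B's length ≈ 0.103 × 729 = 75.1 mm.

75.1 mm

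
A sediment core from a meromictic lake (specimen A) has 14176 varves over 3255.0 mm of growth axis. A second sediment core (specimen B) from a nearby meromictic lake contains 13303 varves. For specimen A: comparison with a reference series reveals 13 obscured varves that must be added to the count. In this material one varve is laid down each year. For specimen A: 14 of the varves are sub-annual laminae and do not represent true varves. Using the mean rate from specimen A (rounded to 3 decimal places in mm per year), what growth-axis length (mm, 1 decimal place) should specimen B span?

Specimen A: adjusted count: 14176 − 14 + 13 = 14175 varves.
A: 3255.0 mm over 14175 years gives 3255.0 / 14175 ≈ 0.230 mm/yr.
Length of B = 0.230 × 13303 = 3059.7 mm.

3059.7 mm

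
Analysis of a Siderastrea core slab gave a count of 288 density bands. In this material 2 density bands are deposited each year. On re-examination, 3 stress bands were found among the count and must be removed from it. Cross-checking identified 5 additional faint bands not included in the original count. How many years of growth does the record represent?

After corrections the count is 288 − 3 + 5 = 290 density bands.
Dividing by 2 density bands per year: 290 / 2 = 145 years.

145 yr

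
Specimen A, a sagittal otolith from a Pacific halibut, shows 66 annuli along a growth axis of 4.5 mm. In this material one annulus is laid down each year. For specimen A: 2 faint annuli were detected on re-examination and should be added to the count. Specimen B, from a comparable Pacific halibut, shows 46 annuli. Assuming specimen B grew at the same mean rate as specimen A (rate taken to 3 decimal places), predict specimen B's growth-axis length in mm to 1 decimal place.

3.0 mm

Specimen A: correcting the raw count gives 66 + 2 = 68 true annuli.
A: Extension rate ≈ 4.5 / 68 = 0.066 mm per year.
B's length ≈ 0.066 × 46 = 3.0 mm.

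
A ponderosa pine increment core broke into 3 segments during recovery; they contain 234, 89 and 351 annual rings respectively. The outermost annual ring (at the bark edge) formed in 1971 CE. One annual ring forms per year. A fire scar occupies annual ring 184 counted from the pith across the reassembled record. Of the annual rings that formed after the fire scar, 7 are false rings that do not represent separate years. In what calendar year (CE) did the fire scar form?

1488 CE

Total annual rings = 234 + 89 + 351 = 674.
The fire scar sits at annual ring 184 from the pith, so 674 − 184 = 490 annual rings formed after it.
Excluding 7 false annual rings: 490 − 7 = 483.
Counting back 483 years from 1971 CE places the fire scar in 1971 − 483 = 1488 CE.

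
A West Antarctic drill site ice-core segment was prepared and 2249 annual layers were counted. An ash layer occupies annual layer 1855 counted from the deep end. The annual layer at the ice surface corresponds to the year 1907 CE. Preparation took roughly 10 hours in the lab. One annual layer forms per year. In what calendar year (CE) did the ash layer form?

1513 CE

2249 − 1855 = 394 annual layers lie beyond the ash layer toward the ice surface.
1907 − 394 = 1513 CE.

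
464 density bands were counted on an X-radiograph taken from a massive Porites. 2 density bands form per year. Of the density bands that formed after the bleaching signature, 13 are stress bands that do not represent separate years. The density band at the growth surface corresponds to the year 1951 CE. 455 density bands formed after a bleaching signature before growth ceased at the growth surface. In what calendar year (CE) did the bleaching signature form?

1730 CE

455 density bands formed after the bleaching signature.
Removing the 13 false density bands leaves 455 − 13 = 442 true density bands beyond the bleaching signature.
442 density bands at 2 per year is 442 / 2 = 221 years.
Counting back 221 years from 1951 CE places the bleaching signature in 1951 − 221 = 1730 CE.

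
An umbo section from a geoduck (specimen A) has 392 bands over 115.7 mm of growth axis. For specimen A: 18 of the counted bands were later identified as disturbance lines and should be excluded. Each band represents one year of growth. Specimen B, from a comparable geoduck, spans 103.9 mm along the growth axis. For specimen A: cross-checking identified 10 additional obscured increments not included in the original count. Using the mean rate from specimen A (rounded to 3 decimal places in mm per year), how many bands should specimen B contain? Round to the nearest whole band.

Specimen A: adjusted count: 392 − 18 + 10 = 384 bands.
A: Mean rate = 115.7 mm / 384 years ≈ 0.301 mm/year.
For B, 103.9 / 0.301 = 345.18 years ≈ 345 bands.

345 bands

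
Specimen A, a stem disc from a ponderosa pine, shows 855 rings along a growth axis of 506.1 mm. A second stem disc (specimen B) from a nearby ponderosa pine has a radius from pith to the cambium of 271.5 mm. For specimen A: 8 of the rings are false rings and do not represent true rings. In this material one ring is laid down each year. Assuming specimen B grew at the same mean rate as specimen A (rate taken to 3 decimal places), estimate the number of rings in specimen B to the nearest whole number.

Specimen A: after corrections the count is 855 − 8 = 847 rings.
A: Mean rate = 506.1 mm / 847 years ≈ 0.598 mm per year.
Specimen B: 271.5 mm / 0.598 mm per year = 454.01 years ≈ 454 rings.

454 rings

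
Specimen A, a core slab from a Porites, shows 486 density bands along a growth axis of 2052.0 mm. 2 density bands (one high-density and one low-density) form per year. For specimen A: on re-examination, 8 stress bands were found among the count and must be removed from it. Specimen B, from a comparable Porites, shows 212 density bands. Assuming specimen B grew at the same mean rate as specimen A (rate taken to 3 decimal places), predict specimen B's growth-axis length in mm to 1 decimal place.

Specimen A: correcting the raw count gives 486 − 8 = 478 true density bands.
Specimen A: with 2 density bands per year, 478 / 2 = 239 years.
A: Mean rate = 2052.0 mm / 239 years ≈ 8.586 mm/year.
Specimen B: dividing by 2 density bands per year: 212 / 2 = 106 years. Length of B = 8.586 × 106 = 910.1 mm.

910.1 mm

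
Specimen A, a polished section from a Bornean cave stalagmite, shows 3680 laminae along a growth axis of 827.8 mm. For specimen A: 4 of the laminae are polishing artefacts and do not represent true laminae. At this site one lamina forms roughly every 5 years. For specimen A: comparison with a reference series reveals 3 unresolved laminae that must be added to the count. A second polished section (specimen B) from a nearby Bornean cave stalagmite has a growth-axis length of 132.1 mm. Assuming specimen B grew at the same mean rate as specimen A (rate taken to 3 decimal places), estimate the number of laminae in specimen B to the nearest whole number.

587 laminae

Specimen A: true lamina count = 3680 − 4 + 3 = 3679.
Specimen A: 3679 laminae at 5 years each span 3679 × 5 = 18395 years.
A: Mean rate = 827.8 mm / 18395 years ≈ 0.045 mm/year.
B spans 132.1 / 0.045 = 2935.56 years; at 5 years per lamina that is 2935.56 / 5 ≈ 587 laminae.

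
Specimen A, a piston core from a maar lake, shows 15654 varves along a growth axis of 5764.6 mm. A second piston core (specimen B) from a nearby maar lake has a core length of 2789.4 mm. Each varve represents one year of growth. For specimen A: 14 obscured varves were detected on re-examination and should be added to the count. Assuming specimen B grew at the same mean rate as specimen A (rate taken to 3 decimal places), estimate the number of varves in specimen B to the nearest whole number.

Specimen A: after corrections the count is 15654 + 14 = 15668 varves.
A: 5764.6 mm over 15668 years gives 5764.6 / 15668 ≈ 0.368 mm/yr.
Specimen B: 2789.4 mm / 0.368 mm per year = 7579.89 years ≈ 7580 varves.

7580 varves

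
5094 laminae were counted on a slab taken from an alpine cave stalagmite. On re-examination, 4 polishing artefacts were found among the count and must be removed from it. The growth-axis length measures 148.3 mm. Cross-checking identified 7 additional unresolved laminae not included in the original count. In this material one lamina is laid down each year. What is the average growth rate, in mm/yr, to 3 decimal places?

Adjusted count: 5094 − 4 + 7 = 5097 laminae.
Extension rate ≈ 148.3 / 5097 = 0.029 mm/yr.

0.029 mm/yr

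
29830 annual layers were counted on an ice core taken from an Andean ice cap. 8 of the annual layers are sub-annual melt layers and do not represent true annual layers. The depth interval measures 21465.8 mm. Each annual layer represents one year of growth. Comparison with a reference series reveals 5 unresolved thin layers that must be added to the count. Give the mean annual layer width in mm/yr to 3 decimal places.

True annual layer count = 29830 − 8 + 5 = 29827.
Extension rate ≈ 21465.8 / 29827 = 0.720 mm/yr.

0.720 mm/yr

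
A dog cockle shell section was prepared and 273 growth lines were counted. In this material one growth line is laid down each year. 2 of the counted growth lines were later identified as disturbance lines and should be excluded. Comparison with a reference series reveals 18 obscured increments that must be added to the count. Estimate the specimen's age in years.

After corrections the count is 273 − 2 + 18 = 289 growth lines.
One growth line per year makes the duration 289 years.

289 years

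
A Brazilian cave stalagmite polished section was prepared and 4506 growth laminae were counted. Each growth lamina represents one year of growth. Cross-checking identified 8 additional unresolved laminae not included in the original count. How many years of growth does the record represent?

Adjusted count: 4506 + 8 = 4514 growth laminae.
With a one-to-one growth lamina periodicity this is 4514 years.

4514 yr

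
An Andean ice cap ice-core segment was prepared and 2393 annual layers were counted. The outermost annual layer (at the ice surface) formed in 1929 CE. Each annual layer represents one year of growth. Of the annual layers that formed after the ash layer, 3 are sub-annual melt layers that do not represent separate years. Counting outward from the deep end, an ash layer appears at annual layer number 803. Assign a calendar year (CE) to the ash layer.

342 CE

The ash layer sits at annual layer 803 from the deep end, so 2393 − 803 = 1590 annual layers formed after it.
Excluding 3 false annual layers: 1590 − 3 = 1587.
The annual layer at the ice surface is 1929 CE, so the ash layer dates to 1929 − 1587 = 342 CE.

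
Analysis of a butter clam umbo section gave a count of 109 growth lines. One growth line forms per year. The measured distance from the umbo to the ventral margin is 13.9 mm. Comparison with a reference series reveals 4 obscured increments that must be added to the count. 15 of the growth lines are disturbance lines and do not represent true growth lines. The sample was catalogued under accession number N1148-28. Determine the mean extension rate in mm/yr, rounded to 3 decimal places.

Correcting the raw count gives 109 − 15 + 4 = 98 true growth lines.
Mean rate = 13.9 mm / 98 years ≈ 0.142 mm/yr.

0.142 mm/yr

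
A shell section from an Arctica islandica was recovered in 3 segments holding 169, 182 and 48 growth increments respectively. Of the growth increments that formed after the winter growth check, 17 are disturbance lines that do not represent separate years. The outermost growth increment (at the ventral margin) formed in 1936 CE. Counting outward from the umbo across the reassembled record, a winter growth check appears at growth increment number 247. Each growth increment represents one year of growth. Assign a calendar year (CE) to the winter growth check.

1801 CE

Total growth increments = 169 + 182 + 48 = 399.
The winter growth check sits at growth increment 247 from the umbo, so 399 − 247 = 152 growth increments formed after it.
152 − 17 false = 135 true growth increments after the winter growth check.
The growth increment at the ventral margin is 1936 CE, so the winter growth check dates to 1936 − 135 = 1801 CE.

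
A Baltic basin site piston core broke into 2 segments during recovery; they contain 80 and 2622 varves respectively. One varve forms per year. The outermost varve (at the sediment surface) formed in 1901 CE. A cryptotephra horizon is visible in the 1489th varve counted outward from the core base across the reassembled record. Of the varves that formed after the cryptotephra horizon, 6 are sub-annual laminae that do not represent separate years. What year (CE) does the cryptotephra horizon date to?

694 CE

Total varves = 80 + 2622 = 2702.
The cryptotephra horizon sits at varve 1489 from the core base, so 2702 − 1489 = 1213 varves formed after it.
Excluding 6 false varves: 1213 − 6 = 1207.
Counting back 1207 years from 1901 CE places the cryptotephra horizon in 1901 − 1207 = 694 CE.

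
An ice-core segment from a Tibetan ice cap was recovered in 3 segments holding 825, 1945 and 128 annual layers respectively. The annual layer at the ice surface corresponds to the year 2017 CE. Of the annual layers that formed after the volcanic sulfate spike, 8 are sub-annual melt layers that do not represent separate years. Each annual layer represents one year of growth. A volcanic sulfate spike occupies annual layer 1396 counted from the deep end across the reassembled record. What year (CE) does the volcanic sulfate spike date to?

Total annual layers = 825 + 1945 + 128 = 2898.
2898 − 1396 = 1502 annual layers lie beyond the volcanic sulfate spike toward the ice surface.
Excluding 8 false annual layers: 1502 − 8 = 1494.
Counting back 1494 years from 2017 CE places the volcanic sulfate spike in 2017 − 1494 = 523 CE.

523 CE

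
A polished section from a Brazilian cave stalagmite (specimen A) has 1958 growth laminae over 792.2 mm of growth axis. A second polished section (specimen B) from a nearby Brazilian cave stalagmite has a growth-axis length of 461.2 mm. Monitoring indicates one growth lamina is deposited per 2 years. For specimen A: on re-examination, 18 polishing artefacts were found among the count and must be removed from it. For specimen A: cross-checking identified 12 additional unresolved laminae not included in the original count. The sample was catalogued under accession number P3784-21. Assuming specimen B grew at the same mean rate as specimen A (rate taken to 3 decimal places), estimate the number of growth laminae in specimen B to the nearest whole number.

1136 growth laminae

Specimen A: correcting the raw count gives 1958 − 18 + 12 = 1952 true growth laminae.
Specimen A: at 2 years per growth lamina, 1952 × 2 = 3904 years.
A: Mean rate = 792.2 mm / 3904 years ≈ 0.203 mm/year.
Specimen B: 461.2 mm / 0.203 mm per year = 2271.92 years; at 2 years per growth lamina that is 2271.92 / 2 ≈ 1136 growth laminae.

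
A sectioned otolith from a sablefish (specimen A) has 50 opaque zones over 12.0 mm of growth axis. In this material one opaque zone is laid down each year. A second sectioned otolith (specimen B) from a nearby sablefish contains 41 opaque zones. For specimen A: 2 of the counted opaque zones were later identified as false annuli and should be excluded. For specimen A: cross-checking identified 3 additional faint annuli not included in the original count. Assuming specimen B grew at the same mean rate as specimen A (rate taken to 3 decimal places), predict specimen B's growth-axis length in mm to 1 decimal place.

9.6 mm

Specimen A: true opaque zone count = 50 − 2 + 3 = 51.
A: 12.0 mm over 51 years gives 12.0 / 51 ≈ 0.235 mm per year.
For B, 0.235 mm/year × 41 years = 9.6 mm.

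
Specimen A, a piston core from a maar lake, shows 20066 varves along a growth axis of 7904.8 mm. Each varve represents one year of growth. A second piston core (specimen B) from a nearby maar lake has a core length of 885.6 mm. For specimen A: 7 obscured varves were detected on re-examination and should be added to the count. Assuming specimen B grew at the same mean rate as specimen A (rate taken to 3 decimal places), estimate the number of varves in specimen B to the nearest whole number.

Specimen A: correcting the raw count gives 20066 + 7 = 20073 true varves.
A: Extension rate ≈ 7904.8 / 20073 = 0.394 mm per year.
Specimen B: 885.6 mm / 0.394 mm per year = 2247.72 years ≈ 2248 varves.

2248 varves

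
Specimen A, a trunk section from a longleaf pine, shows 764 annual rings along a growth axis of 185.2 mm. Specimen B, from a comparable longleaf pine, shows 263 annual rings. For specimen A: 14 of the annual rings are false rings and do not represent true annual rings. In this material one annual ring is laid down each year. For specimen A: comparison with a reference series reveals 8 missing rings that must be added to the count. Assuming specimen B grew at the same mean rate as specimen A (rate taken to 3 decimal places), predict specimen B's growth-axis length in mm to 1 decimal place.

64.2 mm

Specimen A: correcting the raw count gives 764 − 14 + 8 = 758 true annual rings.
A: 185.2 mm over 758 years gives 185.2 / 758 ≈ 0.244 mm per year.
B's length ≈ 0.244 × 263 = 64.2 mm.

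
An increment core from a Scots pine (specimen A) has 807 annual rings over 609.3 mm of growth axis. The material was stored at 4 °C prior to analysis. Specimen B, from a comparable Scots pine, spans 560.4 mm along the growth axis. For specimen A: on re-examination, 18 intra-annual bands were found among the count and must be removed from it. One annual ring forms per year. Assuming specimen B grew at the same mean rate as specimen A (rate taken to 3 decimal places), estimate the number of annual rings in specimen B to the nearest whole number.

Specimen A: correcting the raw count gives 807 − 18 = 789 true annual rings.
A: Mean rate = 609.3 mm / 789 years ≈ 0.772 mm per year.
Specimen B: 560.4 mm / 0.772 mm per year = 725.91 years ≈ 726 annual rings.

726 annual rings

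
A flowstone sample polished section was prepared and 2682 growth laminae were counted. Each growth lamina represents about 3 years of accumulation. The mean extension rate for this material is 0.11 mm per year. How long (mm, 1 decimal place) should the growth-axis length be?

885.1 mm

2682 growth laminae at 3 years each span 2682 × 3 = 8046 years.
Predicted length = 0.11 mm/year × 8046 years = 885.1 mm.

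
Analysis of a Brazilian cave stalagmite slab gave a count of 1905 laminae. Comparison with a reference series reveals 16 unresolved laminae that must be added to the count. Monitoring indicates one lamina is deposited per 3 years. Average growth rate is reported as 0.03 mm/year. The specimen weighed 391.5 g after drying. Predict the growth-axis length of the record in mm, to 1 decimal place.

Adjusted count: 1905 + 16 = 1921 laminae.
Multiplying by 3 years per lamina: 1921 × 3 = 5763 years.
5763 years at 0.03 mm/year gives 0.03 × 5763 = 172.9 mm.

172.9 mm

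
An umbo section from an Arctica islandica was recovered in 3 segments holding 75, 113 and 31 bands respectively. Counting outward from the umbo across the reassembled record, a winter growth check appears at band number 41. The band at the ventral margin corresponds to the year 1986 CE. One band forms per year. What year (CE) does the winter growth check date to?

Total bands = 75 + 113 + 31 = 219.
Between band 41 and the ventral margin there are 219 − 41 = 178 bands.
1986 − 178 = 1808 CE.

1808 CE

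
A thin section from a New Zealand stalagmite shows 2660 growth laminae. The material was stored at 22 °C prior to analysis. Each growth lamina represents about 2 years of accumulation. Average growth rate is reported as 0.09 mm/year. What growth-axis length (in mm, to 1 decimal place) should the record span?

2660 growth laminae at 2 years each span 2660 × 2 = 5320 years.
Predicted length = 0.09 mm/year × 5320 years = 478.8 mm.

478.8 mm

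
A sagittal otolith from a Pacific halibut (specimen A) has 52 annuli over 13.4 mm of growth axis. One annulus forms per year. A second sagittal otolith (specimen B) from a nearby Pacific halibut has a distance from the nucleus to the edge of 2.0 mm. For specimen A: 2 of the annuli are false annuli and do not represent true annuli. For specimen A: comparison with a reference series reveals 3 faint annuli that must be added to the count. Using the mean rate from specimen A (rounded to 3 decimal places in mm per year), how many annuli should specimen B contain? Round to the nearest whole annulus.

Specimen A: correcting the raw count gives 52 − 2 + 3 = 53 true annuli.
A: Mean rate = 13.4 mm / 53 years ≈ 0.253 mm/year.
For B, 2.0 / 0.253 = 7.91 years ≈ 8 annuli.

8 annuli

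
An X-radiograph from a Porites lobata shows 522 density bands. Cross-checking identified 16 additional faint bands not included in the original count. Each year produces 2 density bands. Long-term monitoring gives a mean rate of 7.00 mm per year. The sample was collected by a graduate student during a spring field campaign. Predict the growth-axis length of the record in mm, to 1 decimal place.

1883.0 mm

After corrections the count is 522 + 16 = 538 density bands.
With 2 density bands per year, 538 / 2 = 269 years.
269 years at 7.00 mm/year gives 7.00 × 269 = 1883.0 mm.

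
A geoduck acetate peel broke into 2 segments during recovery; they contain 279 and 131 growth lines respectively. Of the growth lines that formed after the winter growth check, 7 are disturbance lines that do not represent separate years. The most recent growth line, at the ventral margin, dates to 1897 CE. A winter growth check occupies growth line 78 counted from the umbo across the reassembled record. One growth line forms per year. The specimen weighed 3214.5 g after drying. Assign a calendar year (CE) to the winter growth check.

1572 CE

Total growth lines = 279 + 131 = 410.
The winter growth check sits at growth line 78 from the umbo, so 410 − 78 = 332 growth lines formed after it.
Excluding 7 false growth lines: 332 − 7 = 325.
The growth line at the ventral margin is 1897 CE, so the winter growth check dates to 1897 − 325 = 1572 CE.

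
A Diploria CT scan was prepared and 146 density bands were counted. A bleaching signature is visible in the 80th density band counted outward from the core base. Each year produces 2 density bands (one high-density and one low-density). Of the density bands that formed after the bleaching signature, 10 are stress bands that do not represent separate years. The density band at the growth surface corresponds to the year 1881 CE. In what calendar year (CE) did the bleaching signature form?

Between density band 80 and the growth surface there are 146 − 80 = 66 density bands.
66 − 10 false = 56 true density bands after the bleaching signature.
Dividing by 2 density bands per year: 56 / 2 = 28 years.
The density band at the growth surface is 1881 CE, so the bleaching signature dates to 1881 − 28 = 1853 CE.

1853 CE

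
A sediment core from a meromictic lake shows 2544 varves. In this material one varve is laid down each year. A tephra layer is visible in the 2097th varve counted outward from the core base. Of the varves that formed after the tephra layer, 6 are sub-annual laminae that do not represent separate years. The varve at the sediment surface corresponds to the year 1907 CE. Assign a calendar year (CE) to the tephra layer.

2544 − 2097 = 447 varves lie beyond the tephra layer toward the sediment surface.
447 − 6 false = 441 true varves after the tephra layer.
Counting back 441 years from 1907 CE places the tephra layer in 1907 − 441 = 1466 CE.

1466 CE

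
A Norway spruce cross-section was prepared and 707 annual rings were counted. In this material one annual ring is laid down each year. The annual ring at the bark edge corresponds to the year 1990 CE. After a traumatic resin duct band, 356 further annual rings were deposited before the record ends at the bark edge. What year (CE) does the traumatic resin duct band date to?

There are 356 annual rings younger than the traumatic resin duct band.
1990 − 356 = 1634 CE.

1634 CE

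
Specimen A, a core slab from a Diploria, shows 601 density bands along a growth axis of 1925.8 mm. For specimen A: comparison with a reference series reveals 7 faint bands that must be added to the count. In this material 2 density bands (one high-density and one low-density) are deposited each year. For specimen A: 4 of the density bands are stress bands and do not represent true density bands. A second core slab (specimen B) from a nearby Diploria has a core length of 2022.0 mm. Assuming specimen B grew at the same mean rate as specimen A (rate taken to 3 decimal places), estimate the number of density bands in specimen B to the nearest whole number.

634 density bands

Specimen A: true density band count = 601 − 4 + 7 = 604.
Specimen A: dividing by 2 density bands per year: 604 / 2 = 302 years.
A: Extension rate ≈ 1925.8 / 302 = 6.377 mm per year.
Specimen B: 2022.0 mm / 6.377 mm per year = 317.08 years; at 2 density bands per year that is 317.08 × 2 ≈ 634 density bands.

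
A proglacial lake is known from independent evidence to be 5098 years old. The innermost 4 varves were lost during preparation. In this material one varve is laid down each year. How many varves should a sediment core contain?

At one varve per year, 5098 years correspond to 5098 varves.
5098 − 4 missed = 5094 varves expected in the prepared section.

5094 varves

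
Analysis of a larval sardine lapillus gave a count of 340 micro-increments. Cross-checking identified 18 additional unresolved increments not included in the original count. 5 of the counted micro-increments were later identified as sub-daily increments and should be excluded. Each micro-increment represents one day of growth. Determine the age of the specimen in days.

Adjusted count: 340 − 5 + 18 = 353 micro-increments.
One micro-increment per day makes the duration 353 days.

353 d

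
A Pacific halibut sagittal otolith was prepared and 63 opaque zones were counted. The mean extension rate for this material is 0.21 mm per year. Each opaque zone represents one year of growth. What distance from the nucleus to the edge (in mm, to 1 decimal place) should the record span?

13.2 mm

The record spans 63 years at 0.21 mm per year.
Length ≈ 0.21 × 63 = 13.2 mm.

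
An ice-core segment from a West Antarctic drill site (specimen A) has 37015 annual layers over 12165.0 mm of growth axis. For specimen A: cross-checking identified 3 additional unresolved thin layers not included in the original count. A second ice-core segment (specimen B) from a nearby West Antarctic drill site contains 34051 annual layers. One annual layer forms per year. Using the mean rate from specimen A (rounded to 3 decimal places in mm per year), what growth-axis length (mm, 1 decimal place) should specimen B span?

Specimen A: correcting the raw count gives 37015 + 3 = 37018 true annual layers.
A: 12165.0 mm over 37018 years gives 12165.0 / 37018 ≈ 0.329 mm per year.
Length of B = 0.329 × 34051 = 11202.8 mm.

11202.8 mm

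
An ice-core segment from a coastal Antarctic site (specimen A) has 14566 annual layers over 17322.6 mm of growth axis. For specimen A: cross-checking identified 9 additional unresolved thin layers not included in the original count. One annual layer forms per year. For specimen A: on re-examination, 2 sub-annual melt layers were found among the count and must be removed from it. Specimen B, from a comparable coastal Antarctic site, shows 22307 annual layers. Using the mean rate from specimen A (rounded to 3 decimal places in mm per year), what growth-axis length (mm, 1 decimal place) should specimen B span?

26523.0 mm

Specimen A: after corrections the count is 14566 − 2 + 9 = 14573 annual layers.
A: Mean rate = 17322.6 mm / 14573 years ≈ 1.189 mm/yr.
Length of B = 1.189 × 22307 = 26523.0 mm.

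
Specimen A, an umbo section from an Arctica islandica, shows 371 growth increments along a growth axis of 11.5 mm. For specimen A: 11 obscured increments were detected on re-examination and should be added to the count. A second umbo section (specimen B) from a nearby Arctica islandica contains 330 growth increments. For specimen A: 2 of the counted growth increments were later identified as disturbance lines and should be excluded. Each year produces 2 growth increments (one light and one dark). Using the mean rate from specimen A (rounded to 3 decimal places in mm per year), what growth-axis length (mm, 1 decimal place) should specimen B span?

Specimen A: after corrections the count is 371 − 2 + 11 = 380 growth increments.
Specimen A: with 2 growth increments per year, 380 / 2 = 190 years.
A: Mean rate = 11.5 mm / 190 years ≈ 0.061 mm/yr.
Specimen B: dividing by 2 growth increments per year: 330 / 2 = 165 years. Length of B = 0.061 × 165 = 10.1 mm.

10.1 mm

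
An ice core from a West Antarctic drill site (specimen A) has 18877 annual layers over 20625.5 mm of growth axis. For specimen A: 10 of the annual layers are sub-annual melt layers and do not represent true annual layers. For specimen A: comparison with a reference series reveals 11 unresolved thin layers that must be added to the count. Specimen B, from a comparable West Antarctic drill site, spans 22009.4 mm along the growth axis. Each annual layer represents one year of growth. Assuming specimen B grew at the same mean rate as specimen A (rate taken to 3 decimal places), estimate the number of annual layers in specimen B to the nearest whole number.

Specimen A: true annual layer count = 18877 − 10 + 11 = 18878.
A: Mean rate = 20625.5 mm / 18878 years ≈ 1.093 mm per year.
Specimen B: 22009.4 mm / 1.093 mm per year = 20136.69 years ≈ 20137 annual layers.

20137 annual layers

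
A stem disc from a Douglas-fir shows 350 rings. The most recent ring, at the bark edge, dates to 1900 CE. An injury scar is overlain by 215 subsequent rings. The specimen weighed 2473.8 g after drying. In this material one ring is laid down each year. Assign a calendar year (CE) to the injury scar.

215 rings formed after the injury scar.
1900 − 215 = 1685 CE.

1685 CE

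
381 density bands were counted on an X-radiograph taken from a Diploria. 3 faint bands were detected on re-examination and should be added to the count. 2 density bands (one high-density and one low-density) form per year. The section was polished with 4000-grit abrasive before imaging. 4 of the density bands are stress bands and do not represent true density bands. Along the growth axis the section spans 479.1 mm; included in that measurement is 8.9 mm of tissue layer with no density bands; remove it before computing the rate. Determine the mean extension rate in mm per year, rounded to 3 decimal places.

True density band count = 381 − 4 + 3 = 380.
With 2 density bands per year, 380 / 2 = 190 years.
Removing the 8.9 mm offcut leaves 479.1 − 8.9 = 470.2 mm.
470.2 mm over 190 years gives 470.2 / 190 ≈ 2.475 mm per year.

2.475 mm per year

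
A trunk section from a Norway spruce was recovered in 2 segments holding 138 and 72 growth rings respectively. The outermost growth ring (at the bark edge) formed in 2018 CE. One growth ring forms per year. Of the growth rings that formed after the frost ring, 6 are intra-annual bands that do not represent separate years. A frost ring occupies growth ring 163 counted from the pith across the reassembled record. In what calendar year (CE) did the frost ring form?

1977 CE

Total growth rings = 138 + 72 = 210.
210 − 163 = 47 growth rings lie beyond the frost ring toward the bark edge.
Removing the 6 false growth rings leaves 47 − 6 = 41 true growth rings beyond the frost ring.
2018 − 41 = 1977 CE.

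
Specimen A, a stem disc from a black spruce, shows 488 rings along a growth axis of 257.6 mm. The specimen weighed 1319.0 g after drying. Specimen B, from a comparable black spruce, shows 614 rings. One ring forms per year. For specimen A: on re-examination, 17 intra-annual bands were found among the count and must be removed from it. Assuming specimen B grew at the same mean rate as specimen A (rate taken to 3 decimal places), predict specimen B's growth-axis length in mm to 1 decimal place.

335.9 mm

Specimen A: adjusted count: 488 − 17 = 471 rings.
A: 257.6 mm over 471 years gives 257.6 / 471 ≈ 0.547 mm/year.
For B, 0.547 mm/year × 614 years = 335.9 mm.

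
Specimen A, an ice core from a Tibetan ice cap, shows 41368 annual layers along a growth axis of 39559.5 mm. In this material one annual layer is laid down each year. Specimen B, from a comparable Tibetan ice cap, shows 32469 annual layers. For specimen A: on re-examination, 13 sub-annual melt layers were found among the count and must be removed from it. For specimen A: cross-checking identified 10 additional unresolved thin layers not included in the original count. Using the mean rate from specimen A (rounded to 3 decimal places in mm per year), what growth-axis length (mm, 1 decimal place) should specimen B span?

Specimen A: true annual layer count = 41368 − 13 + 10 = 41365.
A: Extension rate ≈ 39559.5 / 41365 = 0.956 mm/year.
For B, 0.956 mm/year × 32469 years = 31040.4 mm.

31040.4 mm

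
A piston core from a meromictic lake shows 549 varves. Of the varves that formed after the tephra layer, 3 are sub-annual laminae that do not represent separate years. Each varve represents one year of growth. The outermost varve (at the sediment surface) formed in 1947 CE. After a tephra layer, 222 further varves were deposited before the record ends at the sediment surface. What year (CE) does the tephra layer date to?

There are 222 varves younger than the tephra layer.
222 − 3 false = 219 true varves after the tephra layer.
Counting back 219 years from 1947 CE places the tephra layer in 1947 − 219 = 1728 CE.

1728 CE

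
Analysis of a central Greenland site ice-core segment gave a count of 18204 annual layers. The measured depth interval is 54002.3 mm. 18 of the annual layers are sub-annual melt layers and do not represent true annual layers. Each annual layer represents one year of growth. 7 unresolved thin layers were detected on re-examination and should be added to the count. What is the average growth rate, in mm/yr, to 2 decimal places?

2.97 mm/yr

Adjusted count: 18204 − 18 + 7 = 18193 annual layers.
Extension rate ≈ 54002.3 / 18193 = 2.97 mm/yr.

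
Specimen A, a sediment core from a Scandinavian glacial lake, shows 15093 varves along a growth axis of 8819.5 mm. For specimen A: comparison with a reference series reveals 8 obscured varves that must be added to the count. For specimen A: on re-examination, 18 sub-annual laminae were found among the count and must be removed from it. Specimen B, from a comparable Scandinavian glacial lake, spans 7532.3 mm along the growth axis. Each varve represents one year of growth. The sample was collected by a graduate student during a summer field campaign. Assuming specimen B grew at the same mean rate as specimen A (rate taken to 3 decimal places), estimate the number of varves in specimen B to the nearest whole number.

Specimen A: after corrections the count is 15093 − 18 + 8 = 15083 varves.
A: Extension rate ≈ 8819.5 / 15083 = 0.585 mm/yr.
B spans 7532.3 / 0.585 = 12875.73 years ≈ 12876 varves.

12876 varves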